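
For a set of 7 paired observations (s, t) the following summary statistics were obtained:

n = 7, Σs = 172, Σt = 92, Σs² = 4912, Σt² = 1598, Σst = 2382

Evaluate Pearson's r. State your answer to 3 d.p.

0.235

r = (nΣst − ΣsΣt) / √[(nΣs² − (Σs)²)(nΣt² − (Σt)²)]
Numerator: 7×2382 − 172×92 = 850
Denominator: √[(34384 − 29584)(11186 − 8464)] = √[4800 × 2722] = 3614.6369
r = 850 / 3614.6369 ≈ 0.235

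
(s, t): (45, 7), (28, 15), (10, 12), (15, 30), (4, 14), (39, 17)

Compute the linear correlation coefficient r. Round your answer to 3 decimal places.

-0.327

n = 6, Σs = 141, Σt = 95, Σs² = 4671, Σt² = 1803, Σst = 2024
nΣst − ΣsΣt = 12144 − 13395 = -1251
nΣs² − (Σs)² = 28026 − 19881 = 8145; nΣt² − (Σt)² = 10818 − 9025 = 1793
r = -1251 / √(8145 × 1793) = -1251 / 3821.5161 ≈ -0.327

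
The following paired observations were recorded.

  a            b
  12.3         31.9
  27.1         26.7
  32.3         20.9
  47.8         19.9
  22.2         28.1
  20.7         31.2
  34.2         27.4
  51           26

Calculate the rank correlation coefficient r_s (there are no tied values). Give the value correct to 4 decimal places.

-0.8333

Rank a: 1, 4, 5, 7, 3, 2, 6, 8
Rank b: 8, 4, 2, 1, 6, 7, 5, 3
d = rank(a) − rank(b): -7, 0, 3, 6, -3, -5, 1, 5; Σd² = 154
ρ = 1 − 6Σd² / [n(n²−1)] = 1 − 6×154 / (8×63) = 1 − 924/504 ≈ -0.8333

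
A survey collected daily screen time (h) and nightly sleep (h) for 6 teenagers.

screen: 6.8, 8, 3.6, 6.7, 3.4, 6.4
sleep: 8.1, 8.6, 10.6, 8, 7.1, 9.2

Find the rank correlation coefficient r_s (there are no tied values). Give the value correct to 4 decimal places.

Rank screen: 5, 6, 2, 4, 1, 3
Rank sleep: 3, 4, 6, 2, 1, 5
d = rank(screen) − rank(sleep): 2, 2, -4, 2, 0, -2; Σd² = 32
ρ = 1 − 6Σd² / [n(n²−1)] = 1 − 6×32 / (6×35) = 1 − 192/210 ≈ 0.0857

0.0857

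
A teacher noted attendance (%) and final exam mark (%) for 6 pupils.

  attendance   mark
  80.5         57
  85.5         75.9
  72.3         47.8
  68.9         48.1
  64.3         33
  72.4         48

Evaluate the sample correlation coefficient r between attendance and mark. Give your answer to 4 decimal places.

n = 6, Σx = 443.9, Σy = 309.8, Σx² = 33141.25, Σy² = 17001.26, Σxy = 23445.08
nΣxy − ΣxΣy = 140670.48 − 137520.22 = 3150.26
nΣx² − (Σx)² = 198847.5 − 197047.21 = 1800.29; nΣy² − (Σy)² = 102007.56 − 95976.04 = 6031.52
r = 3150.26 / √(1800.29 × 6031.52) = 3150.26 / 3295.2216 ≈ 0.9560

0.9560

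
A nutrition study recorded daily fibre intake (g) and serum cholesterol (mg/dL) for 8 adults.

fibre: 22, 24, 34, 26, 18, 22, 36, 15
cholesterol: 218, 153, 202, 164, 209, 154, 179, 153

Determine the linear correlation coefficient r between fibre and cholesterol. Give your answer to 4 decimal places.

0.1637

n = 8, Σx = 197, Σy = 1432, Σx² = 5221, Σy² = 261480, Σxy = 35489
nΣxy − ΣxΣy = 283912 − 282104 = 1808
nΣx² − (Σx)² = 41768 − 38809 = 2959; nΣy² − (Σy)² = 2091840 − 2050624 = 41216
r = 1808 / √(2959 × 41216) = 1808 / 11043.4661 ≈ 0.1637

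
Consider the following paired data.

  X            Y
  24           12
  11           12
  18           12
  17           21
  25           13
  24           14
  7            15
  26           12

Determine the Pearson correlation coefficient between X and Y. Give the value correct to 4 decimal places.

n = 8, ΣX = 152, ΣY = 111, ΣX² = 3236, ΣY² = 1607, ΣXY = 2071
nΣXY − ΣXΣY = 16568 − 16872 = -304
nΣX² − (ΣX)² = 25888 − 23104 = 2784; nΣY² − (ΣY)² = 12856 − 12321 = 535
r = -304 / √(2784 × 535) = -304 / 1220.4262 ≈ -0.2491

-0.2491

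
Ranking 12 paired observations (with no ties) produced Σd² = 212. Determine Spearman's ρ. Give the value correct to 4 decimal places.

ρ = 1 − 6Σd² / [n(n²−1)] = 1 − 6×212 / (12×143)
  = 1 − 1272/1716 = 1 − 0.74126 ≈ 0.2587

0.2587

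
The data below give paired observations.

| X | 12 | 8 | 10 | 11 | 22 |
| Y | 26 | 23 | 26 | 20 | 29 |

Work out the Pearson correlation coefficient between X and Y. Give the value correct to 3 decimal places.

0.691

n = 5, ΣX = 63, ΣY = 124, ΣX² = 913, ΣY² = 3122, ΣXY = 1614
nΣXY − ΣXΣY = 8070 − 7812 = 258
nΣX² − (ΣX)² = 4565 − 3969 = 596; nΣY² − (ΣY)² = 15610 − 15376 = 234
r = 258 / √(596 × 234) = 258 / 373.4488 ≈ 0.691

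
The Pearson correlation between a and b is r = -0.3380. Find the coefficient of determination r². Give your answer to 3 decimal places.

0.114

r² = (-0.3380)² = 0.114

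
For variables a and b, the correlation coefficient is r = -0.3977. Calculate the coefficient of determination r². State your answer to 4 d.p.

r² = (-0.3977)² = 0.1582

0.1582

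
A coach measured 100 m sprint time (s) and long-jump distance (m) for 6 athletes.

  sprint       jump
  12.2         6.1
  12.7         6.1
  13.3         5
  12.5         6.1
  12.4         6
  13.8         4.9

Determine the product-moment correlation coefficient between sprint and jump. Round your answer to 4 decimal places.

-0.9371

n = 6, Σx = 76.9, Σy = 34.2, Σx² = 987.47, Σy² = 196.64, Σxy = 436.66
nΣxy − ΣxΣy = 2619.96 − 2629.98 = -10.02
nΣx² − (Σx)² = 5924.82 − 5913.61 = 11.21; nΣy² − (Σy)² = 1179.84 − 1169.64 = 10.2
r = -10.02 / √(11.21 × 10.2) = -10.02 / 10.6931 ≈ -0.9371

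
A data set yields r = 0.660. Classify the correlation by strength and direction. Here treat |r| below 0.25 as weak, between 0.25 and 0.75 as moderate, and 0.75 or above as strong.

moderate positive

r = 0.660 > 0 so the relationship is positive.
|r| = 0.660, which falls in the moderate range.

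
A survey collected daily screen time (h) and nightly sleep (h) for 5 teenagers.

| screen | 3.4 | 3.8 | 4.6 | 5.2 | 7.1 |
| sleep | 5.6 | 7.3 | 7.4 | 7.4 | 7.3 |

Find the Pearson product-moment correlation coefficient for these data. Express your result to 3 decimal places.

0.533

n = 5, Σx = 24.1, Σy = 35, Σx² = 124.61, Σy² = 247.46, Σxy = 171.13
nΣxy − ΣxΣy = 855.65 − 843.5 = 12.15
nΣx² − (Σx)² = 623.05 − 580.81 = 42.24; nΣy² − (Σy)² = 1237.3 − 1225 = 12.3
r = 12.15 / √(42.24 × 12.3) = 12.15 / 22.7937 ≈ 0.533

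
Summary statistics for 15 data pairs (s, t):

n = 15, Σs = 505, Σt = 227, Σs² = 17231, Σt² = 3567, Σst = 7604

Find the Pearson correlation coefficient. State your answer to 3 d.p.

r = (nΣst − ΣsΣt) / √[(nΣs² − (Σs)²)(nΣt² − (Σt)²)]
Numerator: 15×7604 − 505×227 = -575
Denominator: √[(258465 − 255025)(53505 − 51529)] = √[3440 × 1976] = 2607.1901
r = -575 / 2607.1901 ≈ -0.221

-0.221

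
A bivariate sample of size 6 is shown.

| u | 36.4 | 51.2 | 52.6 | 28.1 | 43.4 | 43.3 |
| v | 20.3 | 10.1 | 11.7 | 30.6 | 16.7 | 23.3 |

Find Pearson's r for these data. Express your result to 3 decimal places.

-0.923

n = 6, Σu = 255, Σv = 112.7, Σu² = 11261.22, Σv² = 2409.13, Σuv = 4464.99
nΣuv − ΣuΣv = 26789.94 − 28738.5 = -1948.56
nΣu² − (Σu)² = 67567.32 − 65025 = 2542.32; nΣv² − (Σv)² = 14454.78 − 12701.29 = 1753.49
r = -1948.56 / √(2542.32 × 1753.49) = -1948.56 / 2111.3817 ≈ -0.923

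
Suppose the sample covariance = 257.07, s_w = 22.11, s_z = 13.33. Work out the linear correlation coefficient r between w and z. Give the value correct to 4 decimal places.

r = Cov(w,z) / (s_w · s_z) = 257.07 / (22.11 × 13.33)
  = 257.07 / 294.7263 ≈ 0.8722

0.8722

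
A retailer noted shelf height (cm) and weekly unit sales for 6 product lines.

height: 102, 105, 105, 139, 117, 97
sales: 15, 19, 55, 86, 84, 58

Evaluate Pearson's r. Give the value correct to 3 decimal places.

n = 6, Σx = 665, Σy = 317, Σx² = 74873, Σy² = 21427, Σxy = 36708
nΣxy − ΣxΣy = 220248 − 210805 = 9443
nΣx² − (Σx)² = 449238 − 442225 = 7013; nΣy² − (Σy)² = 128562 − 100489 = 28073
r = 9443 / √(7013 × 28073) = 9443 / 14031.2490 ≈ 0.673

0.673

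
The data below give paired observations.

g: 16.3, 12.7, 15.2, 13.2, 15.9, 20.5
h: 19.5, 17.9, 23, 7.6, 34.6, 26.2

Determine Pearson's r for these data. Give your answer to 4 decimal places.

n = 6, Σg = 93.8, Σh = 128.8, Σg² = 1505.32, Σh² = 3171.02, Σgh = 2082.34
nΣgh − ΣgΣh = 12494.04 − 12081.44 = 412.6
nΣg² − (Σg)² = 9031.92 − 8798.44 = 233.48; nΣh² − (Σh)² = 19026.12 − 16589.44 = 2436.68
r = 412.6 / √(233.48 × 2436.68) = 412.6 / 754.2652 ≈ 0.5470

0.5470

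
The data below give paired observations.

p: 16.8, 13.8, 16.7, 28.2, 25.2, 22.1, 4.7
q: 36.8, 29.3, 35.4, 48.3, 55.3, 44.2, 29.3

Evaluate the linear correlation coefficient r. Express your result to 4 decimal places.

n = 7, Σp = 127.5, Σq = 278.6, Σp² = 2692.35, Σq² = 11669, Σpq = 5483.91
nΣpq − ΣpΣq = 38387.37 − 35521.5 = 2865.87
nΣp² − (Σp)² = 18846.45 − 16256.25 = 2590.2; nΣq² − (Σq)² = 81683 − 77617.96 = 4065.04
r = 2865.87 / √(2590.2 × 4065.04) = 2865.87 / 3244.8831 ≈ 0.8832

0.8832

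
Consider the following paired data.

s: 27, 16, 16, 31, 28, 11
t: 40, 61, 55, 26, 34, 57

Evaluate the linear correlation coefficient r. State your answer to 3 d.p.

-0.947

n = 6, Σs = 129, Σt = 273, Σs² = 3107, Σt² = 13427, Σst = 5321
nΣst − ΣsΣt = 31926 − 35217 = -3291
nΣs² − (Σs)² = 18642 − 16641 = 2001; nΣt² − (Σt)² = 80562 − 74529 = 6033
r = -3291 / √(2001 × 6033) = -3291 / 3474.4831 ≈ -0.947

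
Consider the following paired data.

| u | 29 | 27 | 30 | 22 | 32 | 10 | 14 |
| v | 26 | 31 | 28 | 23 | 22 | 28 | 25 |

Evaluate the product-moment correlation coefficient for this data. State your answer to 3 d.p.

n = 7, Σu = 164, Σv = 183, Σu² = 4274, Σv² = 4843, Σuv = 4271
nΣuv − ΣuΣv = 29897 − 30012 = -115
nΣu² − (Σu)² = 29918 − 26896 = 3022; nΣv² − (Σv)² = 33901 − 33489 = 412
r = -115 / √(3022 × 412) = -115 / 1115.8244 ≈ -0.103

-0.103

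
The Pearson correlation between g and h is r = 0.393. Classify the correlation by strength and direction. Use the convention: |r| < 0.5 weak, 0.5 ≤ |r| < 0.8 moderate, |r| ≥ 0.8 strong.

r = 0.393 > 0 so the relationship is positive.
|r| = 0.393, which falls in the weak range.

weak positive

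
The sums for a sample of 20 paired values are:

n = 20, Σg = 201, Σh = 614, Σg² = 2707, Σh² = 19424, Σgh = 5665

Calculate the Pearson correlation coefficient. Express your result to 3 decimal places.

-0.805

r = (nΣgh − ΣgΣh) / √[(nΣg² − (Σg)²)(nΣh² − (Σh)²)]
Numerator: 20×5665 − 201×614 = -10114
Denominator: √[(54140 − 40401)(388480 − 376996)] = √[13739 × 11484] = 12560.9982
r = -10114 / 12560.9982 ≈ -0.805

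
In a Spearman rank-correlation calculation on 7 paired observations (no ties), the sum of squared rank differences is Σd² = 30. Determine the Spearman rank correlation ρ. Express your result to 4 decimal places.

ρ = 1 − 6Σd² / [n(n²−1)] = 1 − 6×30 / (7×48)
  = 1 − 180/336 = 1 − 0.53571 ≈ 0.4643

0.4643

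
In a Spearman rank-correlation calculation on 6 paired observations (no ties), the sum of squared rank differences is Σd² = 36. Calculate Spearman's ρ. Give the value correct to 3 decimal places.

-0.029

ρ = 1 − 6Σd² / [n(n²−1)] = 1 − 6×36 / (6×35)
  = 1 − 216/210 = 1 − 1.0286 ≈ -0.029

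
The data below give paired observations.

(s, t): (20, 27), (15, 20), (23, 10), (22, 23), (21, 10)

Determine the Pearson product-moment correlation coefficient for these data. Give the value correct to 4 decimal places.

n = 5, Σs = 101, Σt = 90, Σs² = 2079, Σt² = 1858, Σst = 1786
nΣst − ΣsΣt = 8930 − 9090 = -160
nΣs² − (Σs)² = 10395 − 10201 = 194; nΣt² − (Σt)² = 9290 − 8100 = 1190
r = -160 / √(194 × 1190) = -160 / 480.4789 ≈ -0.3330

-0.3330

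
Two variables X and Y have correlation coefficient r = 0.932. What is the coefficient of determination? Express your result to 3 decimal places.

0.869

r² = (0.932)² = 0.869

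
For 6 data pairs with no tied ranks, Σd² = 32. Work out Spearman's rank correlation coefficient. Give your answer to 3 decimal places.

0.086

ρ = 1 − 6Σd² / [n(n²−1)] = 1 − 6×32 / (6×35)
  = 1 − 192/210 = 1 − 0.9143 ≈ 0.086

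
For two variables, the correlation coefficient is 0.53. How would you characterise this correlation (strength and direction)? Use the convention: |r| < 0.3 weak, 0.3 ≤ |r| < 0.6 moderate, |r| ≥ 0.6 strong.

r = 0.53 > 0 so the relationship is positive.
|r| = 0.53, which falls in the moderate range.

moderate positive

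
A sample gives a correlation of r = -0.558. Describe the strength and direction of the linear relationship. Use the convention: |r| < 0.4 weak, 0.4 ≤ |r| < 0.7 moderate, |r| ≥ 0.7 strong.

moderate negative

r = -0.558 < 0 so the relationship is negative.
|r| = 0.558, which falls in the moderate range.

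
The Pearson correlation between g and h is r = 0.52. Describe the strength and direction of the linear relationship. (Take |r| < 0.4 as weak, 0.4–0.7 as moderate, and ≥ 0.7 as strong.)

r = 0.52 > 0 so the relationship is positive.
|r| = 0.52, which falls in the moderate range.

moderate positive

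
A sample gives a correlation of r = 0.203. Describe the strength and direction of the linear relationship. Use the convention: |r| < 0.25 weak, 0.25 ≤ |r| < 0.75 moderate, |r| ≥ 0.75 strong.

r = 0.203 > 0 so the relationship is positive.
|r| = 0.203, which falls in the weak range.

weak positive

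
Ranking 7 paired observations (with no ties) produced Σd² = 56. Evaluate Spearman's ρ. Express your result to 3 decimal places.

0.000

ρ = 1 − 6Σd² / [n(n²−1)] = 1 − 6×56 / (7×48)
  = 1 − 336/336 = 1 − 1.0000 ≈ 0.000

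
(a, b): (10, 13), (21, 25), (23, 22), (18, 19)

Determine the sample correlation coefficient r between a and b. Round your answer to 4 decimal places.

0.9220

n = 4, Σa = 72, Σb = 79, Σa² = 1394, Σb² = 1639, Σab = 1503
nΣab − ΣaΣb = 6012 − 5688 = 324
nΣa² − (Σa)² = 5576 − 5184 = 392; nΣb² − (Σb)² = 6556 − 6241 = 315
r = 324 / √(392 × 315) = 324 / 351.3972 ≈ 0.9220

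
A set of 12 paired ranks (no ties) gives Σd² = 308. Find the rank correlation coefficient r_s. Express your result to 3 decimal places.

ρ = 1 − 6Σd² / [n(n²−1)] = 1 − 6×308 / (12×143)
  = 1 − 1848/1716 = 1 − 1.0769 ≈ -0.077

-0.077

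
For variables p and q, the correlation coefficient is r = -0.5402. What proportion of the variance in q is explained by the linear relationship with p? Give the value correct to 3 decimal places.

0.292

r² = (-0.5402)² = 0.292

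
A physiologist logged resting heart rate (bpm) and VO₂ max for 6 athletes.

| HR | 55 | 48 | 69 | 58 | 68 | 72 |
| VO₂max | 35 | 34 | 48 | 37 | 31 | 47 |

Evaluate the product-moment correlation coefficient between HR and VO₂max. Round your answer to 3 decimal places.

0.596

n = 6, Σx = 370, Σy = 232, Σx² = 23262, Σy² = 9224, Σxy = 14507
nΣxy − ΣxΣy = 87042 − 85840 = 1202
nΣx² − (Σx)² = 139572 − 136900 = 2672; nΣy² − (Σy)² = 55344 − 53824 = 1520
r = 1202 / √(2672 × 1520) = 1202 / 2015.3015 ≈ 0.596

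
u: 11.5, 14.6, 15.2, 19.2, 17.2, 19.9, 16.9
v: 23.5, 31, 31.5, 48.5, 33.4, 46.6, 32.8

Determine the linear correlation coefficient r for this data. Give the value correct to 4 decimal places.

0.9281

n = 7, Σu = 114.5, Σv = 247.3, Σu² = 1922.55, Σv² = 9220.71, Σuv = 4188.99
nΣuv − ΣuΣv = 29322.93 − 28315.85 = 1007.08
nΣu² − (Σu)² = 13457.85 − 13110.25 = 347.6; nΣv² − (Σv)² = 64544.97 − 61157.29 = 3387.68
r = 1007.08 / √(347.6 × 3387.68) = 1007.08 / 1085.1532 ≈ 0.9281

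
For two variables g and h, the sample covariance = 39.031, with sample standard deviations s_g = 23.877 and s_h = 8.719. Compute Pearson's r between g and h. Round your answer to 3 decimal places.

r = Cov(g,h) / (s_g · s_h) = 39.031 / (23.877 × 8.719)
  = 39.031 / 208.1836 ≈ 0.187

0.187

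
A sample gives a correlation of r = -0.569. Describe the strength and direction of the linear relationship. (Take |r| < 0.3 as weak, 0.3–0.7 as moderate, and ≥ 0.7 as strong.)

moderate negative

r = -0.569 < 0 so the relationship is negative.
|r| = 0.569, which falls in the moderate range.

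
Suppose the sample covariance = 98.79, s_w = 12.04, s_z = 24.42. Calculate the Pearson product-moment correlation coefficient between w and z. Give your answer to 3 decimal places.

r = Cov(w,z) / (s_w · s_z) = 98.79 / (12.04 × 24.42)
  = 98.79 / 294.0168 ≈ 0.336

0.336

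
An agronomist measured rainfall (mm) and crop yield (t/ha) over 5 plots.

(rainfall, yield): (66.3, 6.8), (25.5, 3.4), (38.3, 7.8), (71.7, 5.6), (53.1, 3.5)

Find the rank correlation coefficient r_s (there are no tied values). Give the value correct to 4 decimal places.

Rank rainfall: 4, 1, 2, 5, 3
Rank yield: 4, 1, 5, 3, 2
d = rank(rainfall) − rank(yield): 0, 0, -3, 2, 1; Σd² = 14
ρ = 1 − 6Σd² / [n(n²−1)] = 1 − 6×14 / (5×24) = 1 − 84/120 ≈ 0.3000

0.3000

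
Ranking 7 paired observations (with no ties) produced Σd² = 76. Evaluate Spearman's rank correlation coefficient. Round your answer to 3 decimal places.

ρ = 1 − 6Σd² / [n(n²−1)] = 1 − 6×76 / (7×48)
  = 1 − 456/336 = 1 − 1.3571 ≈ -0.357

-0.357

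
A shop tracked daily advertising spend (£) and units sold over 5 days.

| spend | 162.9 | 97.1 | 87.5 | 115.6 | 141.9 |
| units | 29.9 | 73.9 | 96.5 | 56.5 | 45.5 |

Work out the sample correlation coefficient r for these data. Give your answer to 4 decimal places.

n = 5, Σx = 605, Σy = 302.3, Σx² = 77120.04, Σy² = 20929.97, Σxy = 33478
nΣxy − ΣxΣy = 167390 − 182891.5 = -15501.5
nΣx² − (Σx)² = 385600.2 − 366025 = 19575.2; nΣy² − (Σy)² = 104649.85 − 91385.29 = 13264.56
r = -15501.5 / √(19575.2 × 13264.56) = -15501.5 / 16113.8579 ≈ -0.9620

-0.9620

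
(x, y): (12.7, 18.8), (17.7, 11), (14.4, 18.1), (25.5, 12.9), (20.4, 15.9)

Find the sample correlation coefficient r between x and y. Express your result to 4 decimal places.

n = 5, Σx = 90.7, Σy = 76.7, Σx² = 1748.35, Σy² = 1221.27, Σxy = 1347.41
nΣxy − ΣxΣy = 6737.05 − 6956.69 = -219.64
nΣx² − (Σx)² = 8741.75 − 8226.49 = 515.26; nΣy² − (Σy)² = 6106.35 − 5882.89 = 223.46
r = -219.64 / √(515.26 × 223.46) = -219.64 / 339.3229 ≈ -0.6473

-0.6473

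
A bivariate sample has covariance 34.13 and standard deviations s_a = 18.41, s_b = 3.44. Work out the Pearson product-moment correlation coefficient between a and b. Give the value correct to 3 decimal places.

0.539

r = Cov(a,b) / (s_a · s_b) = 34.13 / (18.41 × 3.44)
  = 34.13 / 63.3304 ≈ 0.539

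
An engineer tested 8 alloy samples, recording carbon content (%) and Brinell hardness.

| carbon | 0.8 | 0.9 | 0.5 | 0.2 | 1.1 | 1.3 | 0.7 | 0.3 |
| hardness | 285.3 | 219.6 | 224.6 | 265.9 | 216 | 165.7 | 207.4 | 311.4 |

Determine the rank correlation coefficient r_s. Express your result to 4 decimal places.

-0.6905

Rank carbon: 5, 6, 3, 1, 7, 8, 4, 2
Rank hardness: 7, 4, 5, 6, 3, 1, 2, 8
d = rank(carbon) − rank(hardness): -2, 2, -2, -5, 4, 7, 2, -6; Σd² = 142
ρ = 1 − 6Σd² / [n(n²−1)] = 1 − 6×142 / (8×63) = 1 − 852/504 ≈ -0.6905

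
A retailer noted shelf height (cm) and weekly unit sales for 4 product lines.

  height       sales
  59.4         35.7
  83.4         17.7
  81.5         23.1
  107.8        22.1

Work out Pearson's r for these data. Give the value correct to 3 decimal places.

n = 4, Σx = 332.1, Σy = 98.6, Σx² = 28747.01, Σy² = 2609.8, Σxy = 7861.79
nΣxy − ΣxΣy = 31447.16 − 32745.06 = -1297.9
nΣx² − (Σx)² = 114988.04 − 110290.41 = 4697.63; nΣy² − (Σy)² = 10439.2 − 9721.96 = 717.24
r = -1297.9 / √(4697.63 × 717.24) = -1297.9 / 1835.5730 ≈ -0.707

-0.707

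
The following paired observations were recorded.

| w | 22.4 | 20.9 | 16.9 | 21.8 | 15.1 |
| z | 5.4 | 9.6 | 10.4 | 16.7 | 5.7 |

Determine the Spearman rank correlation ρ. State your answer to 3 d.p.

Rank w: 5, 3, 2, 4, 1
Rank z: 1, 3, 4, 5, 2
d = rank(w) − rank(z): 4, 0, -2, -1, -1; Σd² = 22
ρ = 1 − 6Σd² / [n(n²−1)] = 1 − 6×22 / (5×24) = 1 − 132/120 ≈ -0.100

-0.100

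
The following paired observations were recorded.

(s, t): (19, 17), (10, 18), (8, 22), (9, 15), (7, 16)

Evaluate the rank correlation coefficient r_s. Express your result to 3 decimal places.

Rank s: 5, 4, 2, 3, 1
Rank t: 3, 4, 5, 1, 2
d = rank(s) − rank(t): 2, 0, -3, 2, -1; Σd² = 18
ρ = 1 − 6Σd² / [n(n²−1)] = 1 − 6×18 / (5×24) = 1 − 108/120 ≈ 0.100

0.100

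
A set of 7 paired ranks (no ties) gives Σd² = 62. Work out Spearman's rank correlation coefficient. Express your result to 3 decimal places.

-0.107

ρ = 1 − 6Σd² / [n(n²−1)] = 1 − 6×62 / (7×48)
  = 1 − 372/336 = 1 − 1.1071 ≈ -0.107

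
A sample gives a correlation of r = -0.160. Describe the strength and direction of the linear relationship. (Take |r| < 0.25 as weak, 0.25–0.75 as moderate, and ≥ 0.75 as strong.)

r = -0.160 < 0 so the relationship is negative.
|r| = 0.160, which falls in the weak range.

weak negative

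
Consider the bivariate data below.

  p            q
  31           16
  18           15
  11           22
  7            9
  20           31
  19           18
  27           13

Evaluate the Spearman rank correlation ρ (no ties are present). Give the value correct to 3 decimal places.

Rank p: 7, 3, 2, 1, 5, 4, 6
Rank q: 4, 3, 6, 1, 7, 5, 2
d = rank(p) − rank(q): 3, 0, -4, 0, -2, -1, 4; Σd² = 46
ρ = 1 − 6Σd² / [n(n²−1)] = 1 − 6×46 / (7×48) = 1 − 276/336 ≈ 0.179

0.179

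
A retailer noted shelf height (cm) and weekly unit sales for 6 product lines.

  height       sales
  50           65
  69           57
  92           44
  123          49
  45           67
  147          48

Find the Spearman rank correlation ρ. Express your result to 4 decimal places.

-0.8286

Rank height: 2, 3, 4, 5, 1, 6
Rank sales: 5, 4, 1, 3, 6, 2
d = rank(height) − rank(sales): -3, -1, 3, 2, -5, 4; Σd² = 64
ρ = 1 − 6Σd² / [n(n²−1)] = 1 − 6×64 / (6×35) = 1 − 384/210 ≈ -0.8286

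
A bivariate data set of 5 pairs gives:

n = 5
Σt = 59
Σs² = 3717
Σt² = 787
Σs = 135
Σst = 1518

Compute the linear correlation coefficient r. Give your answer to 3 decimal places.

-0.928

r = (nΣst − ΣsΣt) / √[(nΣs² − (Σs)²)(nΣt² − (Σt)²)]
Numerator: 5×1518 − 135×59 = -375
Denominator: √[(18585 − 18225)(3935 − 3481)] = √[360 × 454] = 404.2771
r = -375 / 404.2771 ≈ -0.928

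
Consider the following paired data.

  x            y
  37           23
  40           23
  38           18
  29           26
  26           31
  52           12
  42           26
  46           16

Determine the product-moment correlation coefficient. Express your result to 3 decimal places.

n = 8, Σx = 310, Σy = 175, Σx² = 12514, Σy² = 4095, Σxy = 6467
nΣxy − ΣxΣy = 51736 − 54250 = -2514
nΣx² − (Σx)² = 100112 − 96100 = 4012; nΣy² − (Σy)² = 32760 − 30625 = 2135
r = -2514 / √(4012 × 2135) = -2514 / 2926.7080 ≈ -0.859

-0.859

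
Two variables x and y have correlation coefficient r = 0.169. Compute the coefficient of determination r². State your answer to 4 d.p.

r² = (0.169)² = 0.0286

0.0286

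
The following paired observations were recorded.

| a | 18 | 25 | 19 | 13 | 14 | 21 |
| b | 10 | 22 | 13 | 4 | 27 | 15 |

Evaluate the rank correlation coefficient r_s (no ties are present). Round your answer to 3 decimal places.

0.429

Rank a: 3, 6, 4, 1, 2, 5
Rank b: 2, 5, 3, 1, 6, 4
d = rank(a) − rank(b): 1, 1, 1, 0, -4, 1; Σd² = 20
ρ = 1 − 6Σd² / [n(n²−1)] = 1 − 6×20 / (6×35) = 1 − 120/210 ≈ 0.429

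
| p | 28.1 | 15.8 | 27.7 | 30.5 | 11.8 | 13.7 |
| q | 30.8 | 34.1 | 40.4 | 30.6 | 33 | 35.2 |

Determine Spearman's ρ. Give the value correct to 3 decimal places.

-0.486

Rank p: 5, 3, 4, 6, 1, 2
Rank q: 2, 4, 6, 1, 3, 5
d = rank(p) − rank(q): 3, -1, -2, 5, -2, -3; Σd² = 52
ρ = 1 − 6Σd² / [n(n²−1)] = 1 − 6×52 / (6×35) = 1 − 312/210 ≈ -0.486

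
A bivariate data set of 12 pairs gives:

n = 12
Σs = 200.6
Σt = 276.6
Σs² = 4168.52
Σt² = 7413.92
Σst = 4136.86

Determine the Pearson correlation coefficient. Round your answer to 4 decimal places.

r = (nΣst − ΣsΣt) / √[(nΣs² − (Σs)²)(nΣt² − (Σt)²)]
Numerator: 12×4136.86 − 200.6×276.6 = -5843.64
Denominator: √[(50022.24 − 40240.36)(88967.04 − 76507.56)] = √[9781.88 × 12459.48] = 11039.7979
r = -5843.64 / 11039.7979 ≈ -0.5293

-0.5293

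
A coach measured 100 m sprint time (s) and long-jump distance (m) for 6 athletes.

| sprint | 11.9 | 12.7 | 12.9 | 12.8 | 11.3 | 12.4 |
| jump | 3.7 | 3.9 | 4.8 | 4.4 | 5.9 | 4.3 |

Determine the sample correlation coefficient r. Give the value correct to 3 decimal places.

n = 6, Σx = 74, Σy = 27, Σx² = 914.6, Σy² = 124.6, Σxy = 331.79
nΣxy − ΣxΣy = 1990.74 − 1998 = -7.26
nΣx² − (Σx)² = 5487.6 − 5476 = 11.6; nΣy² − (Σy)² = 747.6 − 729 = 18.6
r = -7.26 / √(11.6 × 18.6) = -7.26 / 14.6888 ≈ -0.494

-0.494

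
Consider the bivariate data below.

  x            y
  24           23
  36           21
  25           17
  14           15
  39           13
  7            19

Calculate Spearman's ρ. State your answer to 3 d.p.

Rank x: 3, 5, 4, 2, 6, 1
Rank y: 6, 5, 3, 2, 1, 4
d = rank(x) − rank(y): -3, 0, 1, 0, 5, -3; Σd² = 44
ρ = 1 − 6Σd² / [n(n²−1)] = 1 − 6×44 / (6×35) = 1 − 264/210 ≈ -0.257

-0.257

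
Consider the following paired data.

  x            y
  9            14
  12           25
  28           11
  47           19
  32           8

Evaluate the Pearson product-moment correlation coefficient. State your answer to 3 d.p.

-0.211

n = 5, Σx = 128, Σy = 77, Σx² = 4242, Σy² = 1367, Σxy = 1883
nΣxy − ΣxΣy = 9415 − 9856 = -441
nΣx² − (Σx)² = 21210 − 16384 = 4826; nΣy² − (Σy)² = 6835 − 5929 = 906
r = -441 / √(4826 × 906) = -441 / 2091.0179 ≈ -0.211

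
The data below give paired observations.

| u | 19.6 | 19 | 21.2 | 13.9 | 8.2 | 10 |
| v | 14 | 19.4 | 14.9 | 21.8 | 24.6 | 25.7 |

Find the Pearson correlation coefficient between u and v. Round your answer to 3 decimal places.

n = 6, Σu = 91.9, Σv = 120.4, Σu² = 1555.05, Σv² = 2535.26, Σuv = 1720.62
nΣuv − ΣuΣv = 10323.72 − 11064.76 = -741.04
nΣu² − (Σu)² = 9330.3 − 8445.61 = 884.69; nΣv² − (Σv)² = 15211.56 − 14496.16 = 715.4
r = -741.04 / √(884.69 × 715.4) = -741.04 / 795.5547 ≈ -0.931

-0.931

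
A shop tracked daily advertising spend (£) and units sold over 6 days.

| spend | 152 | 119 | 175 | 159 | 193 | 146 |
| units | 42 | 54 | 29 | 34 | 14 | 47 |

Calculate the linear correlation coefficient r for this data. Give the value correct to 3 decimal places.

-0.973

n = 6, Σx = 944, Σy = 220, Σx² = 151736, Σy² = 9082, Σxy = 32855
nΣxy − ΣxΣy = 197130 − 207680 = -10550
nΣx² − (Σx)² = 910416 − 891136 = 19280; nΣy² − (Σy)² = 54492 − 48400 = 6092
r = -10550 / √(19280 × 6092) = -10550 / 10837.6086 ≈ -0.973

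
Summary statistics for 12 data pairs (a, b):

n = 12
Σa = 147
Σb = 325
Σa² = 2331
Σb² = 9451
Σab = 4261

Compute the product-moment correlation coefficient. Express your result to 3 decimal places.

0.477

r = (nΣab − ΣaΣb) / √[(nΣa² − (Σa)²)(nΣb² − (Σb)²)]
Numerator: 12×4261 − 147×325 = 3357
Denominator: √[(27972 − 21609)(113412 − 105625)] = √[6363 × 7787] = 7039.0824
r = 3357 / 7039.0824 ≈ 0.477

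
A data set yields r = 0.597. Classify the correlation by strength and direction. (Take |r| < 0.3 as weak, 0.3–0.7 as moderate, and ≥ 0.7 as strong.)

moderate positive

r = 0.597 > 0 so the relationship is positive.
|r| = 0.597, which falls in the moderate range.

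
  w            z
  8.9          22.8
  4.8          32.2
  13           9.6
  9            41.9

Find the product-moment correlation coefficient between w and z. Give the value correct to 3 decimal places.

n = 4, Σw = 35.7, Σz = 106.5, Σw² = 352.25, Σz² = 3404.45, Σwz = 859.38
nΣwz − ΣwΣz = 3437.52 − 3802.05 = -364.53
nΣw² − (Σw)² = 1409 − 1274.49 = 134.51; nΣz² − (Σz)² = 13617.8 − 11342.25 = 2275.55
r = -364.53 / √(134.51 × 2275.55) = -364.53 / 553.2488 ≈ -0.659

-0.659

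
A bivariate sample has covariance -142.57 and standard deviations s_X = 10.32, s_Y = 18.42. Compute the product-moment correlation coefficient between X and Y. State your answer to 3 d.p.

-0.750

r = Cov(X,Y) / (s_X · s_Y) = -142.57 / (10.32 × 18.42)
  = -142.57 / 190.0944 ≈ -0.750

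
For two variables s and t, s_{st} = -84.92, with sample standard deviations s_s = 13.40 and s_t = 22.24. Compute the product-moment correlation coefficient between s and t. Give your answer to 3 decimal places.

-0.285

r = Cov(s,t) / (s_s · s_t) = -84.92 / (13.40 × 22.24)
  = -84.92 / 298.0160 ≈ -0.285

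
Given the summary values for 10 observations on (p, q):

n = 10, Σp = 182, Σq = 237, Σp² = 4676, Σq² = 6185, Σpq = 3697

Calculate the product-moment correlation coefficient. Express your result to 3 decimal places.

-0.700

r = (nΣpq − ΣpΣq) / √[(nΣp² − (Σp)²)(nΣq² − (Σq)²)]
Numerator: 10×3697 − 182×237 = -6164
Denominator: √[(46760 − 33124)(61850 − 56169)] = √[13636 × 5681] = 8801.4837
r = -6164 / 8801.4837 ≈ -0.700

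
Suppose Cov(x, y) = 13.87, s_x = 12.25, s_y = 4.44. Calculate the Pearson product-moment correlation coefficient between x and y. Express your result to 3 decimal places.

r = Cov(x,y) / (s_x · s_y) = 13.87 / (12.25 × 4.44)
  = 13.87 / 54.3900 ≈ 0.255

0.255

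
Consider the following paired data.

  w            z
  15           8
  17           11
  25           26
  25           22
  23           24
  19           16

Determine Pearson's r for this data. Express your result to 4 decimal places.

n = 6, Σw = 124, Σz = 107, Σw² = 2654, Σz² = 2177, Σwz = 2363
nΣwz − ΣwΣz = 14178 − 13268 = 910
nΣw² − (Σw)² = 15924 − 15376 = 548; nΣz² − (Σz)² = 13062 − 11449 = 1613
r = 910 / √(548 × 1613) = 910 / 940.1723 ≈ 0.9679

0.9679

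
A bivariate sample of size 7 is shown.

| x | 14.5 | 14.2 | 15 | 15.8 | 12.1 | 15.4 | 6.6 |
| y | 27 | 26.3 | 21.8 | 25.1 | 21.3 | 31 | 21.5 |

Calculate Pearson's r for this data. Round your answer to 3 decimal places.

n = 7, Σx = 93.6, Σy = 174, Σx² = 1313.66, Σy² = 4402.88, Σxy = 2365.57
nΣxy − ΣxΣy = 16558.99 − 16286.4 = 272.59
nΣx² − (Σx)² = 9195.62 − 8760.96 = 434.66; nΣy² − (Σy)² = 30820.16 − 30276 = 544.16
r = 272.59 / √(434.66 × 544.16) = 272.59 / 486.3379 ≈ 0.560

0.560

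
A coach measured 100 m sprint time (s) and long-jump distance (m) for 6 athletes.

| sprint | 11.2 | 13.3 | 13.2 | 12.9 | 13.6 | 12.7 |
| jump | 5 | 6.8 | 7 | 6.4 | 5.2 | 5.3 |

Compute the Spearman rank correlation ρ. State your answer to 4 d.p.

0.3714

Rank sprint: 1, 5, 4, 3, 6, 2
Rank jump: 1, 5, 6, 4, 2, 3
d = rank(sprint) − rank(jump): 0, 0, -2, -1, 4, -1; Σd² = 22
ρ = 1 − 6Σd² / [n(n²−1)] = 1 − 6×22 / (6×35) = 1 − 132/210 ≈ 0.3714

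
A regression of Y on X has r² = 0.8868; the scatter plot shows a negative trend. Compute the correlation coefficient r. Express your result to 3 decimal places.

-0.942

|r| = √0.8868 = 0.942
The association is negative, so r = −0.942.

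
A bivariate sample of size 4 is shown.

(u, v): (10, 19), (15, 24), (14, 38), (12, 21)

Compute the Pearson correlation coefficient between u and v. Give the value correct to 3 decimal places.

0.587

n = 4, Σu = 51, Σv = 102, Σu² = 665, Σv² = 2822, Σuv = 1334
nΣuv − ΣuΣv = 5336 − 5202 = 134
nΣu² − (Σu)² = 2660 − 2601 = 59; nΣv² − (Σv)² = 11288 − 10404 = 884
r = 134 / √(59 × 884) = 134 / 228.3769 ≈ 0.587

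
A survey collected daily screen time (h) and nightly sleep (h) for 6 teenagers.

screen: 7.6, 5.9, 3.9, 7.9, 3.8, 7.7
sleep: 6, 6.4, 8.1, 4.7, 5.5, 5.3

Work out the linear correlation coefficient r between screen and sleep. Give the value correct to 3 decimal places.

n = 6, Σx = 36.8, Σy = 36, Σx² = 243.92, Σy² = 223, Σxy = 213.79
nΣxy − ΣxΣy = 1282.74 − 1324.8 = -42.06
nΣx² − (Σx)² = 1463.52 − 1354.24 = 109.28; nΣy² − (Σy)² = 1338 − 1296 = 42
r = -42.06 / √(109.28 × 42) = -42.06 / 67.7478 ≈ -0.621

-0.621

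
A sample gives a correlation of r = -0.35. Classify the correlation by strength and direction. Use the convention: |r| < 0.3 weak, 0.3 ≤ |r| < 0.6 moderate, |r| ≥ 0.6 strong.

moderate negative

r = -0.35 < 0 so the relationship is negative.
|r| = 0.35, which falls in the moderate range.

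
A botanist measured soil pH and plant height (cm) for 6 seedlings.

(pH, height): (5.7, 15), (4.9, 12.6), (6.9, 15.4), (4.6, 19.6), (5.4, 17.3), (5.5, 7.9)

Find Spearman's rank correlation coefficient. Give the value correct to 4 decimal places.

Rank pH: 5, 2, 6, 1, 3, 4
Rank height: 3, 2, 4, 6, 5, 1
d = rank(pH) − rank(height): 2, 0, 2, -5, -2, 3; Σd² = 46
ρ = 1 − 6Σd² / [n(n²−1)] = 1 − 6×46 / (6×35) = 1 − 276/210 ≈ -0.3143

-0.3143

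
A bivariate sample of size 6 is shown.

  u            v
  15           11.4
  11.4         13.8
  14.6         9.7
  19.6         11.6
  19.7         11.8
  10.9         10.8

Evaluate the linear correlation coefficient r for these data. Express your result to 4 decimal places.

-0.1101

n = 6, Σu = 91.2, Σv = 69.1, Σu² = 1459.18, Σv² = 804.93, Σuv = 1047.48
nΣuv − ΣuΣv = 6284.88 − 6301.92 = -17.04
nΣu² − (Σu)² = 8755.08 − 8317.44 = 437.64; nΣv² − (Σv)² = 4829.58 − 4774.81 = 54.77
r = -17.04 / √(437.64 × 54.77) = -17.04 / 154.8210 ≈ -0.1101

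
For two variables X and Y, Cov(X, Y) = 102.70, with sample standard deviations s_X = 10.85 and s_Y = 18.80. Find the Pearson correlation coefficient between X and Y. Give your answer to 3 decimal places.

0.503

r = Cov(X,Y) / (s_X · s_Y) = 102.70 / (10.85 × 18.80)
  = 102.70 / 203.9800 ≈ 0.503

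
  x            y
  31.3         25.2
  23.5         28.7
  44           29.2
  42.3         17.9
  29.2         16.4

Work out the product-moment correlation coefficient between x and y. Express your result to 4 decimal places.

n = 5, Σx = 170.3, Σy = 117.4, Σx² = 6109.87, Σy² = 2900.74, Σxy = 3984.06
nΣxy − ΣxΣy = 19920.3 − 19993.22 = -72.92
nΣx² − (Σx)² = 30549.35 − 29002.09 = 1547.26; nΣy² − (Σy)² = 14503.7 − 13782.76 = 720.94
r = -72.92 / √(1547.26 × 720.94) = -72.92 / 1056.1636 ≈ -0.0690

-0.0690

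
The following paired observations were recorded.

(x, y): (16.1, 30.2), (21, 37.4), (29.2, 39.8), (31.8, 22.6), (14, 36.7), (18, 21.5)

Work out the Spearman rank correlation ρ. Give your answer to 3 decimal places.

0.086

Rank x: 2, 4, 5, 6, 1, 3
Rank y: 3, 5, 6, 2, 4, 1
d = rank(x) − rank(y): -1, -1, -1, 4, -3, 2; Σd² = 32
ρ = 1 − 6Σd² / [n(n²−1)] = 1 − 6×32 / (6×35) = 1 − 192/210 ≈ 0.086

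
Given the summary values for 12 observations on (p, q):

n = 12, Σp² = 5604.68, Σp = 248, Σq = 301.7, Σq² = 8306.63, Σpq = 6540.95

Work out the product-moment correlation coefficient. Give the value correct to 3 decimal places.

0.520

r = (nΣpq − ΣpΣq) / √[(nΣp² − (Σp)²)(nΣq² − (Σq)²)]
Numerator: 12×6540.95 − 248×301.7 = 3669.8
Denominator: √[(67256.16 − 61504)(99679.56 − 91022.89)] = √[5752.16 × 8656.67] = 7056.5254
r = 3669.8 / 7056.5254 ≈ 0.520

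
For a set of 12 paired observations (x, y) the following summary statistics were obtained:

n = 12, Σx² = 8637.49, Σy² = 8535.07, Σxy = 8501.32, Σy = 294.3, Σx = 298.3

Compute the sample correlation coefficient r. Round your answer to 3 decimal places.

r = (nΣxy − ΣxΣy) / √[(nΣx² − (Σx)²)(nΣy² − (Σy)²)]
Numerator: 12×8501.32 − 298.3×294.3 = 14226.15
Denominator: √[(103649.88 − 88982.89)(102420.84 − 86612.49)] = √[14666.99 × 15808.35] = 15226.9797
r = 14226.15 / 15226.9797 ≈ 0.934

0.934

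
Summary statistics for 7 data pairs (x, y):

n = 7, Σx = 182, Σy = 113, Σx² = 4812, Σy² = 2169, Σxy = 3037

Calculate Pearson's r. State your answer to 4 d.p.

r = (nΣxy − ΣxΣy) / √[(nΣx² − (Σx)²)(nΣy² − (Σy)²)]
Numerator: 7×3037 − 182×113 = 693
Denominator: √[(33684 − 33124)(15183 − 12769)] = √[560 × 2414] = 1162.6865
r = 693 / 1162.6865 ≈ 0.5960

0.5960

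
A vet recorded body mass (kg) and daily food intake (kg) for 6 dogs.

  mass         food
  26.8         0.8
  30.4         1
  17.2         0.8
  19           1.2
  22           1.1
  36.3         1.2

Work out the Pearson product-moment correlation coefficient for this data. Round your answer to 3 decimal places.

0.289

n = 6, Σx = 151.7, Σy = 6.1, Σx² = 4100.93, Σy² = 6.37, Σxy = 156.16
nΣxy − ΣxΣy = 936.96 − 925.37 = 11.59
nΣx² − (Σx)² = 24605.58 − 23012.89 = 1592.69; nΣy² − (Σy)² = 38.22 − 37.21 = 1.01
r = 11.59 / √(1592.69 × 1.01) = 11.59 / 40.1076 ≈ 0.289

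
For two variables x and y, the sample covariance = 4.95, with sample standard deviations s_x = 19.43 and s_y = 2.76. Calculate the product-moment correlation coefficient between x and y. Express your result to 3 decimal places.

0.092

r = Cov(x,y) / (s_x · s_y) = 4.95 / (19.43 × 2.76)
  = 4.95 / 53.6268 ≈ 0.092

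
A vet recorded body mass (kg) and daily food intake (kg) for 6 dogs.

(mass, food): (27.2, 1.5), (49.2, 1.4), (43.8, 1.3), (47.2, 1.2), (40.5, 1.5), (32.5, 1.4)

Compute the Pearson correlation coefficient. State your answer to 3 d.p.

-0.604

n = 6, Σx = 240.4, Σy = 8.3, Σx² = 10003.26, Σy² = 11.55, Σxy = 329.51
nΣxy − ΣxΣy = 1977.06 − 1995.32 = -18.26
nΣx² − (Σx)² = 60019.56 − 57792.16 = 2227.4; nΣy² − (Σy)² = 69.3 − 68.89 = 0.41
r = -18.26 / √(2227.4 × 0.41) = -18.26 / 30.2198 ≈ -0.604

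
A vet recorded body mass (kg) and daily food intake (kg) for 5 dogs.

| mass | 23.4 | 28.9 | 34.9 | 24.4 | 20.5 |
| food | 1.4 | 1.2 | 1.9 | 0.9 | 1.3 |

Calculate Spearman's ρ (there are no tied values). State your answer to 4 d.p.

Rank mass: 2, 4, 5, 3, 1
Rank food: 4, 2, 5, 1, 3
d = rank(mass) − rank(food): -2, 2, 0, 2, -2; Σd² = 16
ρ = 1 − 6Σd² / [n(n²−1)] = 1 − 6×16 / (5×24) = 1 − 96/120 ≈ 0.2000

0.2000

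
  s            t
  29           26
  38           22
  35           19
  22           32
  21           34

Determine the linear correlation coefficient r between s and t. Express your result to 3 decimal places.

-0.950

n = 5, Σs = 145, Σt = 133, Σs² = 4435, Σt² = 3701, Σst = 3673
nΣst − ΣsΣt = 18365 − 19285 = -920
nΣs² − (Σs)² = 22175 − 21025 = 1150; nΣt² − (Σt)² = 18505 − 17689 = 816
r = -920 / √(1150 × 816) = -920 / 968.7105 ≈ -0.950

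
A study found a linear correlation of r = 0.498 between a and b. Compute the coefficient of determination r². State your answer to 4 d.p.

0.2480

r² = (0.498)² = 0.2480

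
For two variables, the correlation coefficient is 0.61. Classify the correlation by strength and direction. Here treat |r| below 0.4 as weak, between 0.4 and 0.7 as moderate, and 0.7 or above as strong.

r = 0.61 > 0 so the relationship is positive.
|r| = 0.61, which falls in the moderate range.

moderate positive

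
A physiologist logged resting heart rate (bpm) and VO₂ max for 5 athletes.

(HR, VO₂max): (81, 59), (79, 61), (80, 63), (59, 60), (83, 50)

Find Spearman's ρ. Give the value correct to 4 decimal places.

-0.6000

Rank HR: 4, 2, 3, 1, 5
Rank VO₂max: 2, 4, 5, 3, 1
d = rank(HR) − rank(VO₂max): 2, -2, -2, -2, 4; Σd² = 32
ρ = 1 − 6Σd² / [n(n²−1)] = 1 − 6×32 / (5×24) = 1 − 192/120 ≈ -0.6000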